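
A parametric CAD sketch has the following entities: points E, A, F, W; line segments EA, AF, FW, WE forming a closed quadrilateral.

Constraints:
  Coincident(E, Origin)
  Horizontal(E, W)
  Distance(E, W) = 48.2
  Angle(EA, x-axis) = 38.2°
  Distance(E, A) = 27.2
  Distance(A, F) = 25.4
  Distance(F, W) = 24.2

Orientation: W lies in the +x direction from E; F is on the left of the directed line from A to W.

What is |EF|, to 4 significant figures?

51.67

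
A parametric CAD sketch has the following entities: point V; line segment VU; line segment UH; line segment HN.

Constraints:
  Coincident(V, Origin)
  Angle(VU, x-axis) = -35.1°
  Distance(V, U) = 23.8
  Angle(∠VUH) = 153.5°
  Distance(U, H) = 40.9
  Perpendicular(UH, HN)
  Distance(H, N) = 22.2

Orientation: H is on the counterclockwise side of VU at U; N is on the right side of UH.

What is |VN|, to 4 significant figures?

70.33

∠VUH = 153.5°, so UH runs at -35.1° + (180° − 153.5°) = -8.600° from the x-axis; with |UH| = 40.9, H = U + 40.9·(cos -8.600°, sin -8.600°) = (59.91, -19.80). UH ⟂ HN; with |HN| = 22.2 on the right of UH, N = H + 22.2·(-0.1495, -0.9888) = (56.59, -41.75). Then |VN| = |N − V| = 70.33.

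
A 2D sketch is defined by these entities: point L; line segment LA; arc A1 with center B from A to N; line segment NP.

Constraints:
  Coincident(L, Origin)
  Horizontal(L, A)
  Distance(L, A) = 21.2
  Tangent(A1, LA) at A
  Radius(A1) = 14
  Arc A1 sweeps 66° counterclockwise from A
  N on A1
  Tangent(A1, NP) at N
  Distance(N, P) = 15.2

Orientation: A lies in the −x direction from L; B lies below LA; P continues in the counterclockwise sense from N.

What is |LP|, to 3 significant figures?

45.9

On A1, A sits at bearing 90° from B; a 66° counterclockwise sweep puts N at bearing 156°, so N = B + 14.0·(cos 156°, sin 156°) = (-34.0, -8.31). A1 meets NP tangentially, so BN is at right angles to NP, so NP runs along (−sin 156°, cos 156°); with |NP| = 15.2, P = (-40.2, -22.2). Then |LP| = |P − L| = 45.9.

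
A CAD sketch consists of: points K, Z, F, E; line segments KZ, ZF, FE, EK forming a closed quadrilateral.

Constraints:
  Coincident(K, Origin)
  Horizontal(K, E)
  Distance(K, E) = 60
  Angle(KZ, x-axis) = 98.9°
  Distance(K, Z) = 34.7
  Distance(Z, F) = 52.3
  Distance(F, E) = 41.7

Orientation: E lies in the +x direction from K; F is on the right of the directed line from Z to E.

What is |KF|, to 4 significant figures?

23.00

Checks: |ZF| = 52.30 ✓; |FE| = 41.70 ✓.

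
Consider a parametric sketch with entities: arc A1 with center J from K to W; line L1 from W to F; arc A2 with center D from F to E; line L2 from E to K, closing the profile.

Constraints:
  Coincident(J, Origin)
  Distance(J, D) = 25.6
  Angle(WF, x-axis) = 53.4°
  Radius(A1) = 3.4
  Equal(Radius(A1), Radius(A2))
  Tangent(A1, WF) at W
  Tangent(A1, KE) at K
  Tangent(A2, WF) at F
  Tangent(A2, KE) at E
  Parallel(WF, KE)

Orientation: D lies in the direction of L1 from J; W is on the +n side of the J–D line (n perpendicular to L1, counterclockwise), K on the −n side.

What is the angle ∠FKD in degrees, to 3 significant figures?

7.31°

The slot axis is L1's direction at 53.4°, so u = (cos 53.4°, sin 53.4°) = (0.596, 0.803) and n = (−sin 53.4°, cos 53.4°) = (-0.803, 0.596). J is at the origin and D lies 25.6 along u from J, so D = 25.6·u = (15.3, 20.6). Tangency of A1 to both parallel lines with radius 3.4 puts W and K at J ± 3.4·n: W = (-2.73, 2.03), K = (2.73, -2.03). Equal radii place F and E the same way about D: F = D + 3.4·n = (12.5, 22.6), E = D − 3.4·n = (18.0, 18.5). Then cos ∠FKD = KF·KD / (|KF||KD|), giving 7.31°.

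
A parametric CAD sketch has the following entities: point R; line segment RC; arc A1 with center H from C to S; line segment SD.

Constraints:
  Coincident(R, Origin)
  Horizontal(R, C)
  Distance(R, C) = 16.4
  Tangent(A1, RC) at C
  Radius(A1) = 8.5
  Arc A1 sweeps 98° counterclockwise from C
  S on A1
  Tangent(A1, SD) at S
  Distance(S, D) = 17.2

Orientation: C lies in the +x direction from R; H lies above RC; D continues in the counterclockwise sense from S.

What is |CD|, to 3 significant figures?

27.4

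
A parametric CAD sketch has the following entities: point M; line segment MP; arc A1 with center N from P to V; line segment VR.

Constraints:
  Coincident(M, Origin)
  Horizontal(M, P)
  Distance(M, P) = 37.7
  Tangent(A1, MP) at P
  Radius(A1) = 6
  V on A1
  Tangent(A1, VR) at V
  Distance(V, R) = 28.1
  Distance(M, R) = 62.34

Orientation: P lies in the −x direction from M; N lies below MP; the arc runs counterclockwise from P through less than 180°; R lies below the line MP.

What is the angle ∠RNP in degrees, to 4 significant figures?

142.1°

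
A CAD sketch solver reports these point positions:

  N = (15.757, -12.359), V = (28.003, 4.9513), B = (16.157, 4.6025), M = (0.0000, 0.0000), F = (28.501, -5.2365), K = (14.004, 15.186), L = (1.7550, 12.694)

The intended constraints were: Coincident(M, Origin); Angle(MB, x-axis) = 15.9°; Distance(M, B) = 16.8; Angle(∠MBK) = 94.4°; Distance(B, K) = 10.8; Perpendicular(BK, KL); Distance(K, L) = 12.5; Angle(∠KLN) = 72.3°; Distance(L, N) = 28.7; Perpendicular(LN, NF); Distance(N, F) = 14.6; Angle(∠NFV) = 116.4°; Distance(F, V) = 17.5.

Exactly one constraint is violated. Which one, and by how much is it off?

Distance(F, V) = 17.5 — off by 7.30.

M = (0.00, 0.00) ✓; MB at 15.90° ✓; |MB| = 16.80 ✓; ∠MBK = 94.40° ✓; |BK| = 10.80 ✓; ∠(BK, KL) = 90.00° ✓; |KL| = 12.50 ✓; ∠KLN = 72.30° ✓; |LN| = 28.70 ✓; ∠(LN, NF) = 90.00° ✓; |NF| = 14.60 ✓; ∠NFV = 116.4° ✓; |FV| = 10.20 ✗.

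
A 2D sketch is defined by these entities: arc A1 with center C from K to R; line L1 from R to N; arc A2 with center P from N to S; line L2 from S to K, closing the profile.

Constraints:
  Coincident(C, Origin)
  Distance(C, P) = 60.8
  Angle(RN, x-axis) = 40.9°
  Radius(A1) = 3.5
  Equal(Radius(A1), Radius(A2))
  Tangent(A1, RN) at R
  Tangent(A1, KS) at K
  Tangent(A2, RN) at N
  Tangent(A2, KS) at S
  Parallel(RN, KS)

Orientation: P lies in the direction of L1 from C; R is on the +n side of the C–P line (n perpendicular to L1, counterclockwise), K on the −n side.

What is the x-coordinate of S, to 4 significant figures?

48.25

The slot axis is L1's direction at 40.9°, so u = (cos 40.9°, sin 40.9°) = (0.7559, 0.6547) and n = (−sin 40.9°, cos 40.9°) = (-0.6547, 0.7559). C is at the origin and P lies 60.8 along u from C, so P = 60.8·u = (45.96, 39.81). Tangency of A1 to both parallel lines with radius 3.5 puts R and K at C ± 3.5·n: R = (-2.292, 2.645), K = (2.292, -2.645). Equal radii place N and S the same way about P: N = P + 3.5·n = (43.66, 42.45), S = P − 3.5·n = (48.25, 37.16). So S.x = 48.25.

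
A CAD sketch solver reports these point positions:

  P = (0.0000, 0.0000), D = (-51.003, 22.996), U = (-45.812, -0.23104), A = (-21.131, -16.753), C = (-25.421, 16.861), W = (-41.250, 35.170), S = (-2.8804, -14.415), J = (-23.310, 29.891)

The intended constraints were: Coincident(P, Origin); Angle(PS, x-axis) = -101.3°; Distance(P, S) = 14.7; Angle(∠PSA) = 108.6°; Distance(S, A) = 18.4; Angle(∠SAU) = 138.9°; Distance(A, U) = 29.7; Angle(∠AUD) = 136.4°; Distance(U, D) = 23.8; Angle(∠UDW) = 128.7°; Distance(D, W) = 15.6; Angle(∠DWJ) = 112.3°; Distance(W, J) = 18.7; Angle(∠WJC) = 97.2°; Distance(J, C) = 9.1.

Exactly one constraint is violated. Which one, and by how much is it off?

Distance(J, C) = 9.1 — off by 4.10.

P = (0.00, 0.00) ✓; PS at -101.3° ✓; |PS| = 14.70 ✓; ∠PSA = 108.6° ✓; |SA| = 18.40 ✓; ∠SAU = 138.9° ✓; |AU| = 29.70 ✓; ∠AUD = 136.4° ✓; |UD| = 23.80 ✓; ∠UDW = 128.7° ✓; |DW| = 15.60 ✓; ∠DWJ = 112.3° ✓; |WJ| = 18.70 ✓; ∠WJC = 97.19° ✓; |JC| = 13.20 ✗.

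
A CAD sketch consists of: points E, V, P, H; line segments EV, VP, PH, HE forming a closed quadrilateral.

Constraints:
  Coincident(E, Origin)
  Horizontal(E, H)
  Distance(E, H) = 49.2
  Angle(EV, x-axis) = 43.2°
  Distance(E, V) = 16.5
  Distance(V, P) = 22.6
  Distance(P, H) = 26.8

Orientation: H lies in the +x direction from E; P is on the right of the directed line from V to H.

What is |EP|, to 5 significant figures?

24.994

E is at the origin; E and H share the same y with |EH| = 49.2 and H in +x, so H = (49.2, 0). EV runs at 43.2° with |EV| = 16.5, so V = (12.028, 11.295). P is determined by |VP| = 22.6 and |PH| = 26.8 together: it lies at the intersection of circle(V, 22.6) and circle(H, 26.8). With |VH| = 38.850, the foot of the radical line on VH is 16.755 from V and the perpendicular offset is √(22.6² − 16.755²) = 15.167. Taking the right-of-VH solution: P = (23.650, -8.0879).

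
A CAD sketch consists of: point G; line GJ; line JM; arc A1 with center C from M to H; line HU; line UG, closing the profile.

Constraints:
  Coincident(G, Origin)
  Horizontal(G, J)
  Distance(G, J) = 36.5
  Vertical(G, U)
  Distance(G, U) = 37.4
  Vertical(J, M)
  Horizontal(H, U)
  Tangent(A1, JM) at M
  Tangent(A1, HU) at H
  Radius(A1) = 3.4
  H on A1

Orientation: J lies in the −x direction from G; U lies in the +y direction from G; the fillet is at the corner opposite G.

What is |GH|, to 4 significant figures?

49.94

G is at the origin; GJ is horizontal with |GJ| = 36.5 and J on the −x side, so J = (-36.50, 0.000). G and U share the same x with |GU| = 37.4 and U on the +y side, so U = (0.000, 37.40). The virtual corner opposite G is at (-36.50, 37.40). Since A1 is tangent to JM there, CM ⟂ JM and the tangent condition forces CH to be normal to HU, with radius 3.4, so the center C sits 3.4 in from both sides at C = (-33.10, 34.00). That places the tangent points at M = (-36.50, 34.00) on JM and H = (-33.10, 37.40) on HU. Then |GH| = |H − G| = 49.94.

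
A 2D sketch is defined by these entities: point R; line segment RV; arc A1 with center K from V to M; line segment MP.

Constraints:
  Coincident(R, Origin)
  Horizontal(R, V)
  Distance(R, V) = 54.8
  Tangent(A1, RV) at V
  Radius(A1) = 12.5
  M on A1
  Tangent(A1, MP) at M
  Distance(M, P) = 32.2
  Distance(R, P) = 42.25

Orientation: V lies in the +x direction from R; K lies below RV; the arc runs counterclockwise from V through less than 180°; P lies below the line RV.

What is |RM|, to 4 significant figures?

44.68

Checks: |KM| = 12.50 ✓; ∠(KM, MP) = 90.00° ✓; |MP| = 32.20 ✓; |RP| = 42.25 ✓.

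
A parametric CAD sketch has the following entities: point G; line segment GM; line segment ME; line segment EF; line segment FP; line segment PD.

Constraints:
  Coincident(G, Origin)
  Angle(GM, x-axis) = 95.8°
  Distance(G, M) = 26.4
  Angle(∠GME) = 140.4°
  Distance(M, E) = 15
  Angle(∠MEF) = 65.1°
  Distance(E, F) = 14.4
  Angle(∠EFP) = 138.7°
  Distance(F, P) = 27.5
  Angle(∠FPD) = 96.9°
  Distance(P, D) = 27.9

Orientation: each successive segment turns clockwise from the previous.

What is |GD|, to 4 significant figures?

19.50

∠EFP = 138.7° gives FP at -100.0° from the x-axis; with |FP| = 27.5, P = (8.382, -0.6568). ∠FPD = 96.9° gives PD at 176.9° from the x-axis; with |PD| = 27.9, D = (-19.48, 0.8520). Then |GD| = |D − G| = 19.50.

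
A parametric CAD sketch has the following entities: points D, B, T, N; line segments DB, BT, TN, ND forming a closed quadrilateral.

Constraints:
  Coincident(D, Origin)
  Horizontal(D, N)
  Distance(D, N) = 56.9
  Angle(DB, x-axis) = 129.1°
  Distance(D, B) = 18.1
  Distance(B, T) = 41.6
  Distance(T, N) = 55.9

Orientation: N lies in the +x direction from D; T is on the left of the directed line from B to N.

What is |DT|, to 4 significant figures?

46.10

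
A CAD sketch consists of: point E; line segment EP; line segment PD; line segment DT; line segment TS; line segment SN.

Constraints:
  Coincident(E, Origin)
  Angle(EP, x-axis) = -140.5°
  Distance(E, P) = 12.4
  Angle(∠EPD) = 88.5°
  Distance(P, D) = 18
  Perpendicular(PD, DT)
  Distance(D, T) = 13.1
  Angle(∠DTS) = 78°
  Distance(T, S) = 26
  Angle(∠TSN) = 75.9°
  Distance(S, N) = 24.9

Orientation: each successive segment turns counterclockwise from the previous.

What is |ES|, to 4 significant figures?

9.070

PD is perpendicular to DT, so DT runs at 41.00°; with |DT| = 13.1, T = (12.13, -12.88). ∠DTS = 78.0° gives TS at 143.0° from the x-axis; with |TS| = 26.0, S = (-8.637, 2.769). Then |ES| = |S − E| = 9.070.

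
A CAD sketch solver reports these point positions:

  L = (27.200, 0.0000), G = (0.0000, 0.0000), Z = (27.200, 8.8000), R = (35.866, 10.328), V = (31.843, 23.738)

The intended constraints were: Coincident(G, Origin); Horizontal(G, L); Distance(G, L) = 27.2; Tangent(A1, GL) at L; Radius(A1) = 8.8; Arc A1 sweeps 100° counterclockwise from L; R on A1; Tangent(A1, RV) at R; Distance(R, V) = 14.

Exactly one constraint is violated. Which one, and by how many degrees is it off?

Tangent(A1, RV) at R — off by 6.70°.

G = (0.00, 0.00) ✓; G.y = 0.00, L.y = 0.00 ✓; |GL| = 27.20 ✓; ∠(ZL, LG) = 90.00° ✓; |ZL| = 8.800 ✓; bearing(Z→R) − bearing(Z→L) = 100.0° ✓; |ZR| = 8.800 ✓; ∠(ZR, RV) = 83.30° ✗; |RV| = 14.00 ✓.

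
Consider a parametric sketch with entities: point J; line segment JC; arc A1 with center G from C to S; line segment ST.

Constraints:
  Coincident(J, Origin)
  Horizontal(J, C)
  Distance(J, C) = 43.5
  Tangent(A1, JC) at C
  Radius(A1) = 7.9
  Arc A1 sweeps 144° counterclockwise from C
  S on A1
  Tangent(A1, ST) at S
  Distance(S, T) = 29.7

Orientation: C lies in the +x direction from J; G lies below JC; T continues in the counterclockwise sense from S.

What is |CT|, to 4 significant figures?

37.20

J is at the origin; JC is horizontal with |JC| = 43.5 and C on the +x side, so C = (43.50, 0.000). The tangent condition forces GC to be normal to JC, so G = C + (0, -7.9) = (43.50, -7.900). On A1, C sits at bearing 90° from G; a 144° counterclockwise sweep puts S at bearing 234°, so S = G + 7.9·(cos 234°, sin 234°) = (38.86, -14.29). A1 meets ST tangentially, so GS is at right angles to ST, so ST runs along (−sin 234°, cos 234°); with |ST| = 29.7, T = (62.88, -31.75). Then |CT| = |T − C| = 37.20.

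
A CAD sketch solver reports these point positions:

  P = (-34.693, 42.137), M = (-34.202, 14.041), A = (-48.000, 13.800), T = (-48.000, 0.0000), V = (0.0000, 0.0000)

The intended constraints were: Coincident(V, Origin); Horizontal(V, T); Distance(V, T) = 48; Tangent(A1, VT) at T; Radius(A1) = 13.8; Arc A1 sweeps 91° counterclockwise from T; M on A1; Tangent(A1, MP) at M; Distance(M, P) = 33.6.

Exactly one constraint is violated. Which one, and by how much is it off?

Distance(M, P) = 33.6 — off by 5.50.

V = (0.00, 0.00) ✓; V.y = 0.00, T.y = 0.00 ✓; |VT| = 48.00 ✓; ∠(AT, TV) = 90.00° ✓; |AT| = 13.80 ✓; bearing(A→M) − bearing(A→T) = 91.00° ✓; |AM| = 13.80 ✓; ∠(AM, MP) = 90.00° ✓; |MP| = 28.10 ✗.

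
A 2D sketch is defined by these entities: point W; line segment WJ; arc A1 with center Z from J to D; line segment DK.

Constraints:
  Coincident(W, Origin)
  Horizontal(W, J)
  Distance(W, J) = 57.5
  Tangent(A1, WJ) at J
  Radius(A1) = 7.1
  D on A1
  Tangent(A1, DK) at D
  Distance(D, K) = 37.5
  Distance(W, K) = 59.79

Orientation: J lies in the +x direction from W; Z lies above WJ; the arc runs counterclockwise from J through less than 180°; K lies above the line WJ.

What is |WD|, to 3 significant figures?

64.3

Checks: |WJ| = 57.50 ✓; |ZD| = 7.100 ✓; ∠(ZD, DK) = 90.00° ✓; |DK| = 37.50 ✓; |WK| = 59.79 ✓.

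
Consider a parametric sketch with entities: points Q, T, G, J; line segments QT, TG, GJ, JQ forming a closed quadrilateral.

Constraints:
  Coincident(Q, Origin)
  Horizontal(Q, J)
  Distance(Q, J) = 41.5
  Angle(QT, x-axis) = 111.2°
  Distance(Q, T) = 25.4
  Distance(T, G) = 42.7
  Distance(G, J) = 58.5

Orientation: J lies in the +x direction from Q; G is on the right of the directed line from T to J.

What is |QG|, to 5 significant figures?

23.353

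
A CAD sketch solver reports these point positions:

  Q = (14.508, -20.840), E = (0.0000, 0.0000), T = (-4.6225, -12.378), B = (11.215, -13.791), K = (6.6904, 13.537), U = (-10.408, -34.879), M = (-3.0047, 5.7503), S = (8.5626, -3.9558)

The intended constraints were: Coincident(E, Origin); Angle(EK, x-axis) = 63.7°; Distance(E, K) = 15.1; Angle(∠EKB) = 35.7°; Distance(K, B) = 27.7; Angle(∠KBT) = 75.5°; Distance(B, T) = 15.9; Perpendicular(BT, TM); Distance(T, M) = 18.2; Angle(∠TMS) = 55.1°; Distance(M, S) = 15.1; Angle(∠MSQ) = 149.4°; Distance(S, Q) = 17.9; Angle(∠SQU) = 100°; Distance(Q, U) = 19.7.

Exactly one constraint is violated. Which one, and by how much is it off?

Distance(Q, U) = 19.7 — off by 8.90.

E = (0.00, 0.00) ✓; EK at 63.70° ✓; |EK| = 15.10 ✓; ∠EKB = 35.70° ✓; |KB| = 27.70 ✓; ∠KBT = 75.50° ✓; |BT| = 15.90 ✓; ∠(BT, TM) = 90.00° ✓; |TM| = 18.20 ✓; ∠TMS = 55.10° ✓; |MS| = 15.10 ✓; ∠MSQ = 149.4° ✓; |SQ| = 17.90 ✓; ∠SQU = 100.0° ✓; |QU| = 28.60 ✗.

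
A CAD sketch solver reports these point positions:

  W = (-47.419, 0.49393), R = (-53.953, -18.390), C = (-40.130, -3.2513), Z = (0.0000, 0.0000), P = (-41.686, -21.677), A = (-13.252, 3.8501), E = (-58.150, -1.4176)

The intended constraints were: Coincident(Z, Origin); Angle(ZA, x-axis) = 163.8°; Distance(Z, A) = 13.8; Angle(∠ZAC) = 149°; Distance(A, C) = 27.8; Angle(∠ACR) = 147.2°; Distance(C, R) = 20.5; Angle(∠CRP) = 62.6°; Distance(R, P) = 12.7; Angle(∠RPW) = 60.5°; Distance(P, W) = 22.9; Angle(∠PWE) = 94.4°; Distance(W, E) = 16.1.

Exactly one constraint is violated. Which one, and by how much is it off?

Distance(W, E) = 16.1 — off by 5.20.

Z = (0.00, 0.00) ✓; ZA at 163.8° ✓; |ZA| = 13.80 ✓; ∠ZAC = 149.0° ✓; |AC| = 27.80 ✓; ∠ACR = 147.2° ✓; |CR| = 20.50 ✓; ∠CRP = 62.60° ✓; |RP| = 12.70 ✓; ∠RPW = 60.50° ✓; |PW| = 22.90 ✓; ∠PWE = 94.40° ✓; |WE| = 10.90 ✗.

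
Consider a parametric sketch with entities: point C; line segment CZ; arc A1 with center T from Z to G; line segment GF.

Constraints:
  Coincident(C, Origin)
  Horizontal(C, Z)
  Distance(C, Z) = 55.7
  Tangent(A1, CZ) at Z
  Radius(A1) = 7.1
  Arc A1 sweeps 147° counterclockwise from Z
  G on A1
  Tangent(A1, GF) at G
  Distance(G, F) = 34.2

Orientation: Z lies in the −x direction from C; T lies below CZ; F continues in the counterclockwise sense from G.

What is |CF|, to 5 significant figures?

44.244

On A1, Z sits at bearing 90° from T; a 147° counterclockwise sweep puts G at bearing 237°, so G = T + 7.1·(cos 237°, sin 237°) = (-59.567, -13.055). The tangent condition forces TG to be normal to GF, so GF runs along (−sin 237°, cos 237°); with |GF| = 34.2, F = (-30.884, -31.681). Then |CF| = |F − C| = 44.244.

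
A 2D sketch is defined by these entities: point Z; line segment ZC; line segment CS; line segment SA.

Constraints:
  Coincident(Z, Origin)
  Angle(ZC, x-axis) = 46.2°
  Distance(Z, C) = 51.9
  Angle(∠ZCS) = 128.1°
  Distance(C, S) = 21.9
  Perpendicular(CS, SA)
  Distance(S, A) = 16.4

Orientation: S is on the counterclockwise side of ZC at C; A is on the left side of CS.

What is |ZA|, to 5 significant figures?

59.205

∠ZCS = 128.1°, so CS runs at 46.2° + (180° − 128.1°) = 98.100° from the x-axis; with |CS| = 21.9, S = C + 21.9·(cos 98.100°, sin 98.100°) = (32.836, 59.141). CS ⟂ SA; with |SA| = 16.4 on the left of CS, A = S + 16.4·(-0.99002, -0.14090) = (16.600, 56.830). Then |ZA| = |A − Z| = 59.205.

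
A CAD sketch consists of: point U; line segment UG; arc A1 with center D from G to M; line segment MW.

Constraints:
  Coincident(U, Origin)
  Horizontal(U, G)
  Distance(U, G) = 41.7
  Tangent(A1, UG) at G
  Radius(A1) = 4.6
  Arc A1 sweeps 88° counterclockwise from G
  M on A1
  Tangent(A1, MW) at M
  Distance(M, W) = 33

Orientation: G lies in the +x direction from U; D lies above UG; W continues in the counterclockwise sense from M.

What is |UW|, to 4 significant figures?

60.43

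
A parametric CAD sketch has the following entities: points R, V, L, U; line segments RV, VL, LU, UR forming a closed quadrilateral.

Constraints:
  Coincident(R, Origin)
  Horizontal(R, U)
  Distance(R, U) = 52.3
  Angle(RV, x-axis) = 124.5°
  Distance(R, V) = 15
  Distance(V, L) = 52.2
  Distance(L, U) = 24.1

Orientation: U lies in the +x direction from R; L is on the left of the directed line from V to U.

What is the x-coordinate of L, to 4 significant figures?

42.78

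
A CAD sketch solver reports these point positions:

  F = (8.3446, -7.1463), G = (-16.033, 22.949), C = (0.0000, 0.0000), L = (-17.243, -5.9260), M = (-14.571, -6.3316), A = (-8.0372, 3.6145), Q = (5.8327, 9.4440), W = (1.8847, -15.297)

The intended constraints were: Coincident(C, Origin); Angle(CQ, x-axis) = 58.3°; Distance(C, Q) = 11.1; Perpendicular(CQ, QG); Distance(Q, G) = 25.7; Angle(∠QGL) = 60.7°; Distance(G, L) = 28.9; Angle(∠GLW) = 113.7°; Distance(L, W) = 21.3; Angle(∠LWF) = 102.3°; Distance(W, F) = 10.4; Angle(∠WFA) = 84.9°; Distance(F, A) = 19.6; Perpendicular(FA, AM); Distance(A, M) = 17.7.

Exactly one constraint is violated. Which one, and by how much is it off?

Distance(A, M) = 17.7 — off by 5.80.

C = (0.00, 0.00) ✓; CQ at 58.30° ✓; |CQ| = 11.10 ✓; ∠(CQ, QG) = 90.00° ✓; |QG| = 25.70 ✓; ∠QGL = 60.70° ✓; |GL| = 28.90 ✓; ∠GLW = 113.7° ✓; |LW| = 21.30 ✓; ∠LWF = 102.3° ✓; |WF| = 10.40 ✓; ∠WFA = 84.90° ✓; |FA| = 19.60 ✓; ∠(FA, AM) = 90.00° ✓; |AM| = 11.90 ✗.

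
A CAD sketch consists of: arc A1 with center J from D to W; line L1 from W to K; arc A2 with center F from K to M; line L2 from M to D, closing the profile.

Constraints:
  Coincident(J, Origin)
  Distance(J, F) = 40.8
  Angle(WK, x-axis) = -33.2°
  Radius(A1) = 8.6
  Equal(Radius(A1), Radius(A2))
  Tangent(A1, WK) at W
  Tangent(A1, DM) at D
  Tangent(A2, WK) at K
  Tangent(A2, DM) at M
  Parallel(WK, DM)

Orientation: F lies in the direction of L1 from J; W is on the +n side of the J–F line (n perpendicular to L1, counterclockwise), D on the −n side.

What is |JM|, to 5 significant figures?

41.697

The slot axis is L1's direction at -33.2°, so u = (cos -33.2°, sin -33.2°) = (0.83676, -0.54756) and n = (−sin -33.2°, cos -33.2°) = (0.54756, 0.83676). J is at the origin and F lies 40.8 along u from J, so F = 40.8·u = (34.140, -22.341). Tangency of A1 to both parallel lines with radius 8.6 puts W and D at J ± 8.6·n: W = (4.7090, 7.1962), D = (-4.7090, -7.1962). Equal radii place K and M the same way about F: K = F + 8.6·n = (38.849, -15.144), M = F − 8.6·n = (29.431, -29.537). Then |JM| = |M − J| = 41.697.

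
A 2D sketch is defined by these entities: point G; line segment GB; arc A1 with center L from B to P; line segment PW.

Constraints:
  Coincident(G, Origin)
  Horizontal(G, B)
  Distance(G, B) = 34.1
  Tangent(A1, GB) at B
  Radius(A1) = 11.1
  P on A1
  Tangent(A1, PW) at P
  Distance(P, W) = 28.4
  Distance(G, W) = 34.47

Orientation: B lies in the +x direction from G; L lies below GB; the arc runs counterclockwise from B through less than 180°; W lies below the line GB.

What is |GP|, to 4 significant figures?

24.87

G is at the origin; GB is horizontal with |GB| = 34.1 and B on the +x side, so B = (34.10, 0.000). Tangency of A1 to GB means the radius LB is perpendicular to GB, so L = B + (0, -11.1) = (34.10, -11.10). Since LP ⟂ PW (tangency), |LW| = √(11.1² + 28.4²) = 30.49 regardless of where P sits on A1. So W lies on both circle(G, 34.47) and circle(L, 30.49); the below-GB intersection is W = (12.14, -32.26). P is the foot of the tangent from W: P = (24.02, -6.460).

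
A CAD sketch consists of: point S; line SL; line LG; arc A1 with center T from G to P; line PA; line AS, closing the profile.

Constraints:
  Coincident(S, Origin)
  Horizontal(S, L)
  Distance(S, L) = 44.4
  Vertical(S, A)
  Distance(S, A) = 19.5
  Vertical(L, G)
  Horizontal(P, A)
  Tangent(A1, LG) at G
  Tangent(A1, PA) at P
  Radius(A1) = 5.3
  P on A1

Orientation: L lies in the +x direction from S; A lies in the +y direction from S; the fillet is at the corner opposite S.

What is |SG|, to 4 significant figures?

46.62

S is at the origin; SL is horizontal with |SL| = 44.4 and L on the +x side, so L = (44.40, 0.000). S and A share the same x with |SA| = 19.5 and A on the +y side, so A = (0.000, 19.50). The virtual corner opposite S is at (44.40, 19.50). Tangency of A1 to LG means the radius TG is perpendicular to LG and since A1 is tangent to PA there, TP ⟂ PA, with radius 5.3, so the center T sits 5.3 in from both sides at T = (39.10, 14.20). That places the tangent points at G = (44.40, 14.20) on LG and P = (39.10, 19.50) on PA. Then |SG| = |G − S| = 46.62.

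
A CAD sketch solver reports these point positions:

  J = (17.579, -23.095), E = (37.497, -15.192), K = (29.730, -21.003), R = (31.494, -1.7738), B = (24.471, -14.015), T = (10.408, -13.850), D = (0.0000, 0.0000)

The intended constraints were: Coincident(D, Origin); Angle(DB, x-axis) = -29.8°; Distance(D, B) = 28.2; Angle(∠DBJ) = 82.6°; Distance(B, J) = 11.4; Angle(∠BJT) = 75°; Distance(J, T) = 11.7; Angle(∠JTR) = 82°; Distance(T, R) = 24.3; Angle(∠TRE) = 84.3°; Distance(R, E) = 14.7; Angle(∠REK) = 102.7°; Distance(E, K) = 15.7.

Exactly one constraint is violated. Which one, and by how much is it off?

Distance(E, K) = 15.7 — off by 6.00.

D = (0.00, 0.00) ✓; DB at -29.80° ✓; |DB| = 28.20 ✓; ∠DBJ = 82.60° ✓; |BJ| = 11.40 ✓; ∠BJT = 75.00° ✓; |JT| = 11.70 ✓; ∠JTR = 82.00° ✓; |TR| = 24.30 ✓; ∠TRE = 84.30° ✓; |RE| = 14.70 ✓; ∠REK = 102.7° ✓; |EK| = 9.700 ✗.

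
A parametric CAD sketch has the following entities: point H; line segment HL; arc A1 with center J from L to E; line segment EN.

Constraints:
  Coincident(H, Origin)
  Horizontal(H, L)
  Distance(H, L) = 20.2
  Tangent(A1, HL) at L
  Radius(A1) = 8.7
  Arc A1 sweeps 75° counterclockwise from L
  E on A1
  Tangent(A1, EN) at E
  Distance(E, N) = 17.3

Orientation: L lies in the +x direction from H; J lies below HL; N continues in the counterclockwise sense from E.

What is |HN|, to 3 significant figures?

24.3

H is at the origin; HL is horizontal with |HL| = 20.2 and L on the +x side, so L = (20.2, 0.00). Since A1 is tangent to HL there, JL ⟂ HL, so J = L + (0, -8.7) = (20.2, -8.70). On A1, L sits at bearing 90° from J; a 75° counterclockwise sweep puts E at bearing 165°, so E = J + 8.7·(cos 165°, sin 165°) = (11.8, -6.45). Since A1 is tangent to EN there, JE ⟂ EN, so EN runs along (−sin 165°, cos 165°); with |EN| = 17.3, N = (7.32, -23.2). Then |HN| = |N − H| = 24.3.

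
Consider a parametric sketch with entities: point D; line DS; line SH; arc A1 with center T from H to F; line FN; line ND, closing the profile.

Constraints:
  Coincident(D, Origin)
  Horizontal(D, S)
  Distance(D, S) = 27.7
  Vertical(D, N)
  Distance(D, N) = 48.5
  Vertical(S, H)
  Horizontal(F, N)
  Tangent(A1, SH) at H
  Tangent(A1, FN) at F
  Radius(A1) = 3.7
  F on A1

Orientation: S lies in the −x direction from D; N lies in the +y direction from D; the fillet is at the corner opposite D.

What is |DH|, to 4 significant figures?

52.67

D is at the origin; D and S share the same y with |DS| = 27.7 and S on the −x side, so S = (-27.70, 0.000). D and N share the same x with |DN| = 48.5 and N on the +y side, so N = (0.000, 48.50). The virtual corner opposite D is at (-27.70, 48.50). Tangency of A1 to SH means the radius TH is perpendicular to SH and A1 meets FN tangentially, so TF is at right angles to FN, with radius 3.7, so the center T sits 3.7 in from both sides at T = (-24.00, 44.80). That places the tangent points at H = (-27.70, 44.80) on SH and F = (-24.00, 48.50) on FN. Then |DH| = |H − D| = 52.67.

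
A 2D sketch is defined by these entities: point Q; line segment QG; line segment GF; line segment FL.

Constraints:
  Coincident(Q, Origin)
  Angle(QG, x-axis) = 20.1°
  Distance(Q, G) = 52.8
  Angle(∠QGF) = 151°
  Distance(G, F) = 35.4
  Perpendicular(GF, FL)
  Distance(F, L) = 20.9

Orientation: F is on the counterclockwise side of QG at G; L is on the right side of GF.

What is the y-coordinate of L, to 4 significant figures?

31.22

Q is at the origin; QG runs at 20.1° with length 52.8, so G = 52.8·(cos 20.1°, sin 20.1°) = (49.58, 18.15). ∠QGF = 151.0°, so GF runs at 20.1° + (180° − 151.0°) = 49.10° from the x-axis; with |GF| = 35.4, F = G + 35.4·(cos 49.10°, sin 49.10°) = (72.76, 44.90). GF is perpendicular to FL; with |FL| = 20.9 on the right of GF, L = F + 20.9·(0.7559, -0.6547) = (88.56, 31.22). So L.y = 31.22.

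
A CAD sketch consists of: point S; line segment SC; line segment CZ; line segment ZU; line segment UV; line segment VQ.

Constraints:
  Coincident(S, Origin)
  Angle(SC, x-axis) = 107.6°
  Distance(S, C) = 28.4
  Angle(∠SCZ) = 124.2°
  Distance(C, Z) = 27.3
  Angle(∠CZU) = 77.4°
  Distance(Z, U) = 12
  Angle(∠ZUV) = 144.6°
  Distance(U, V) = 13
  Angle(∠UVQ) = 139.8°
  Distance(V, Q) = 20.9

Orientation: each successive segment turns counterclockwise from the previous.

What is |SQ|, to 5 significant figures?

10.382

∠ZUV = 144.6° gives UV at -58.600° from the x-axis; with |UV| = 13.0, V = (-28.813, 11.803). ∠UVQ = 139.8° gives VQ at -18.400° from the x-axis; with |VQ| = 20.9, Q = (-8.9820, 5.2059). Then |SQ| = |Q − S| = 10.382.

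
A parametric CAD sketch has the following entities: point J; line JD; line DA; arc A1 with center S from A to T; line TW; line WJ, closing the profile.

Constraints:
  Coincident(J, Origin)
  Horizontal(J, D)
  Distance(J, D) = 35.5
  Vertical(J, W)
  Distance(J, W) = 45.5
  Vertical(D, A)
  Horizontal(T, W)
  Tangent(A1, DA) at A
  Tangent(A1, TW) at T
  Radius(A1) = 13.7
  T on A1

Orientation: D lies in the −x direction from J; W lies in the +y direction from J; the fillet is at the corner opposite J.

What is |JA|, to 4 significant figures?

47.66

J is at the origin; JD is horizontal with |JD| = 35.5 and D on the −x side, so D = (-35.50, 0.000). JW is vertical with |JW| = 45.5 and W on the +y side, so W = (0.000, 45.50). The virtual corner opposite J is at (-35.50, 45.50). Since A1 is tangent to DA there, SA ⟂ DA and A1 meets TW tangentially, so ST is at right angles to TW, with radius 13.7, so the center S sits 13.7 in from both sides at S = (-21.80, 31.80). That places the tangent points at A = (-35.50, 31.80) on DA and T = (-21.80, 45.50) on TW. Then |JA| = |A − J| = 47.66.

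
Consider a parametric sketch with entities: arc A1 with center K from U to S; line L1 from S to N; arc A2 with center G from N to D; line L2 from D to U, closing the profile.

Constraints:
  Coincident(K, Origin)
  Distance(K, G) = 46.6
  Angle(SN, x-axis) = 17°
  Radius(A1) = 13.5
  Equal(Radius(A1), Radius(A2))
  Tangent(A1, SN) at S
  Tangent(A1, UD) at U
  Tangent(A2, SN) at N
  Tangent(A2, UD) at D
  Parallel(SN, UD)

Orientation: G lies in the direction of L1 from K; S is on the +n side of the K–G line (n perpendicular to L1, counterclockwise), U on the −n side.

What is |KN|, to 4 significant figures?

48.52

The slot axis is L1's direction at 17.0°, so u = (cos 17.0°, sin 17.0°) = (0.9563, 0.2924) and n = (−sin 17.0°, cos 17.0°) = (-0.2924, 0.9563). K is at the origin and G lies 46.6 along u from K, so G = 46.6·u = (44.56, 13.62). Tangency of A1 to both parallel lines with radius 13.5 puts S and U at K ± 13.5·n: S = (-3.947, 12.91), U = (3.947, -12.91). Equal radii place N and D the same way about G: N = G + 13.5·n = (40.62, 26.53), D = G − 13.5·n = (48.51, 0.7144). Then |KN| = |N − K| = 48.52.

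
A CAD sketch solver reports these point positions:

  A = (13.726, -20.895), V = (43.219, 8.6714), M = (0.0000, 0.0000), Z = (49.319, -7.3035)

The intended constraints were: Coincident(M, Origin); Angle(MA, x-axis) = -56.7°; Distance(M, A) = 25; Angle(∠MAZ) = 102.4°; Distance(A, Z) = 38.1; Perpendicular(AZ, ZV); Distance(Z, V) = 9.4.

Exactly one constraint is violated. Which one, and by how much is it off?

Distance(Z, V) = 9.4 — off by 7.70.

M = (0.00, 0.00) ✓; MA at -56.70° ✓; |MA| = 25.00 ✓; ∠MAZ = 102.4° ✓; |AZ| = 38.10 ✓; ∠(AZ, ZV) = 90.00° ✓; |ZV| = 17.10 ✗.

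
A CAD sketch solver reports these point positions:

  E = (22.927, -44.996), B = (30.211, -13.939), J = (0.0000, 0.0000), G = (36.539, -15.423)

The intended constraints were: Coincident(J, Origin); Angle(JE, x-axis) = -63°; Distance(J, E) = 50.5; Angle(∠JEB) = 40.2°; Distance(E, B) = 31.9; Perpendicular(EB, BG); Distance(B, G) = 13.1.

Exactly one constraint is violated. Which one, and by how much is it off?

Distance(B, G) = 13.1 — off by 6.60.

J = (0.00, 0.00) ✓; JE at -63.00° ✓; |JE| = 50.50 ✓; ∠JEB = 40.20° ✓; |EB| = 31.90 ✓; ∠(EB, BG) = 90.00° ✓; |BG| = 6.500 ✗.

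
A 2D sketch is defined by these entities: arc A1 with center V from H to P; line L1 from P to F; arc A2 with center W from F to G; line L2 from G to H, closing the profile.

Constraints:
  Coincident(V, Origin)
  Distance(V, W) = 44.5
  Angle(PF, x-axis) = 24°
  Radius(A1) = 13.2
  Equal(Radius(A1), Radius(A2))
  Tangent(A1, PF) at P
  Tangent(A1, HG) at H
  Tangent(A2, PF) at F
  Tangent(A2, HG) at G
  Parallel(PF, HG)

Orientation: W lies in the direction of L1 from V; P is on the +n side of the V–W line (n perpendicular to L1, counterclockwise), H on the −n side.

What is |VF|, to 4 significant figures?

46.42

The slot axis is L1's direction at 24.0°, so u = (cos 24.0°, sin 24.0°) = (0.9135, 0.4067) and n = (−sin 24.0°, cos 24.0°) = (-0.4067, 0.9135). V is at the origin and W lies 44.5 along u from V, so W = 44.5·u = (40.65, 18.10). Tangency of A1 to both parallel lines with radius 13.2 puts P and H at V ± 13.2·n: P = (-5.369, 12.06), H = (5.369, -12.06). Equal radii place F and G the same way about W: F = W + 13.2·n = (35.28, 30.16), G = W − 13.2·n = (46.02, 6.041). Then |VF| = |F − V| = 46.42.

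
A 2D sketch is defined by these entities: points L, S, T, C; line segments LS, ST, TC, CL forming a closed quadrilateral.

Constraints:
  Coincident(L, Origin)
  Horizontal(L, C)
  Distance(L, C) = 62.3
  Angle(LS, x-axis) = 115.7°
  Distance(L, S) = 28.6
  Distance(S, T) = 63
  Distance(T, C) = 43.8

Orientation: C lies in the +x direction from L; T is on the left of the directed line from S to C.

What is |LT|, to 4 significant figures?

63.95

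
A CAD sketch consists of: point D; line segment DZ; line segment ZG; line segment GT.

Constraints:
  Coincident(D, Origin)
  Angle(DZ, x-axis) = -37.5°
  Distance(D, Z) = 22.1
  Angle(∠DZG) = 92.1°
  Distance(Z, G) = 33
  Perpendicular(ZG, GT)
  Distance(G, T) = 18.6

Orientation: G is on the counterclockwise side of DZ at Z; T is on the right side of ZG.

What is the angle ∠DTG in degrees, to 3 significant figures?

39.7°

D is at the origin; DZ runs at -37.5° with length 22.1, so Z = 22.1·(cos -37.5°, sin -37.5°) = (17.5, -13.5). ∠DZG = 92.1°, so ZG runs at -37.5° + (180° − 92.1°) = 50.4° from the x-axis; with |ZG| = 33.0, G = Z + 33.0·(cos 50.4°, sin 50.4°) = (38.6, 12.0). The perpendicularity gives GT at right angles to ZG; with |GT| = 18.6 on the right of ZG, T = G + 18.6·(0.771, -0.637) = (52.9, 0.117). Then cos ∠DTG = TD·TG / (|TD||TG|), giving 39.7°.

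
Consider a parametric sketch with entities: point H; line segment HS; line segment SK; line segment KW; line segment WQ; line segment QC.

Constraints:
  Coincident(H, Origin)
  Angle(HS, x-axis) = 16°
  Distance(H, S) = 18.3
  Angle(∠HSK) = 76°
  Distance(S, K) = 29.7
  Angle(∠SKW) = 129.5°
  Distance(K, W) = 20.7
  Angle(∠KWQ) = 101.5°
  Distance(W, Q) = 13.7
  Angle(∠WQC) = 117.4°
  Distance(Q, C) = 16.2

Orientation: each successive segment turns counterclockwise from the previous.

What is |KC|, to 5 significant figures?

25.962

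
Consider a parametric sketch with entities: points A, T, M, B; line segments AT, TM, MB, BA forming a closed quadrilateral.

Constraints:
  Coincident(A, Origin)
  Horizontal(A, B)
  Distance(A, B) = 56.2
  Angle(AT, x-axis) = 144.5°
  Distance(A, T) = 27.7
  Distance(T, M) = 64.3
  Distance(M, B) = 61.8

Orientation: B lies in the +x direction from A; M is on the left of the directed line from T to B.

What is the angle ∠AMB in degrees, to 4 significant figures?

53.93°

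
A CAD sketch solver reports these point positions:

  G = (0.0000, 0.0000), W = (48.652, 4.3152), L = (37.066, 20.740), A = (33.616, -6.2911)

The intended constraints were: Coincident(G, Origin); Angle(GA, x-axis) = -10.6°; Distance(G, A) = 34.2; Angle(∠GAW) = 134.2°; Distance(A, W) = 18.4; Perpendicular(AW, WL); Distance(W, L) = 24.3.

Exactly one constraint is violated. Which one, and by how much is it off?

Distance(W, L) = 24.3 — off by 4.20.

G = (0.00, 0.00) ✓; GA at -10.60° ✓; |GA| = 34.20 ✓; ∠GAW = 134.2° ✓; |AW| = 18.40 ✓; ∠(AW, WL) = 90.00° ✓; |WL| = 20.10 ✗.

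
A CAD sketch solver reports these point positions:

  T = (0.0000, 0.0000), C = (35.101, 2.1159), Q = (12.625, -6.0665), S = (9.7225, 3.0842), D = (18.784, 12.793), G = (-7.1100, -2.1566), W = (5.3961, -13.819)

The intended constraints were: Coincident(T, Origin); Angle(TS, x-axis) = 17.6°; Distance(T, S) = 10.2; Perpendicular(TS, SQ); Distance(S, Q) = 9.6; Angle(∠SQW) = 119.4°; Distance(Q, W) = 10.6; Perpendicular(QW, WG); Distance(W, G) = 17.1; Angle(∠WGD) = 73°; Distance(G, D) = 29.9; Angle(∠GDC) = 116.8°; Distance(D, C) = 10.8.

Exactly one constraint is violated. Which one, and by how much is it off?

Distance(D, C) = 10.8 — off by 8.70.

T = (0.00, 0.00) ✓; TS at 17.60° ✓; |TS| = 10.20 ✓; ∠(TS, SQ) = 90.00° ✓; |SQ| = 9.600 ✓; ∠SQW = 119.4° ✓; |QW| = 10.60 ✓; ∠(QW, WG) = 90.00° ✓; |WG| = 17.10 ✓; ∠WGD = 73.00° ✓; |GD| = 29.90 ✓; ∠GDC = 116.8° ✓; |DC| = 19.50 ✗.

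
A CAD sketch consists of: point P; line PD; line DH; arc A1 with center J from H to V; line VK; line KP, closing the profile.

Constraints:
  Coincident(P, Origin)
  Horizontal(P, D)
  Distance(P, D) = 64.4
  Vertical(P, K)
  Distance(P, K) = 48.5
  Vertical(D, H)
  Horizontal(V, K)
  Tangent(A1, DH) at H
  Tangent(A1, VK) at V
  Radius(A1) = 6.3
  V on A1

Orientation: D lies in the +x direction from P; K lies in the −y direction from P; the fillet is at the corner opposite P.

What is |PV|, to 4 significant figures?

75.68

P is at the origin; P and D share the same y with |PD| = 64.4 and D on the +x side, so D = (64.40, 0.000). PK is vertical with |PK| = 48.5 and K on the −y side, so K = (0.000, -48.50). The virtual corner opposite P is at (64.40, -48.50). A1 meets DH tangentially, so JH is at right angles to DH and A1 meets VK tangentially, so JV is at right angles to VK, with radius 6.3, so the center J sits 6.3 in from both sides at J = (58.10, -42.20). That places the tangent points at H = (64.40, -42.20) on DH and V = (58.10, -48.50) on VK. Then |PV| = |V − P| = 75.68.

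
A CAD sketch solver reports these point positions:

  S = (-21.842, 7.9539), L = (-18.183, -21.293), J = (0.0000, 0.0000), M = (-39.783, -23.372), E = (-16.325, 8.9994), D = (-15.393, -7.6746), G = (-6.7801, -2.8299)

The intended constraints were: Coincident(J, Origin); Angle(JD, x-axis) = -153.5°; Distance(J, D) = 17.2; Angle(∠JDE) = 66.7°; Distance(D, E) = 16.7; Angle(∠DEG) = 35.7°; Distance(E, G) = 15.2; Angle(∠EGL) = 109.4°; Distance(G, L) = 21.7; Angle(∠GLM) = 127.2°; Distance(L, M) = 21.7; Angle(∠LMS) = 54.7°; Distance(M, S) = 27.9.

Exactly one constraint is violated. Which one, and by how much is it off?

Distance(M, S) = 27.9 — off by 8.20.

J = (0.00, 0.00) ✓; JD at -153.5° ✓; |JD| = 17.20 ✓; ∠JDE = 66.70° ✓; |DE| = 16.70 ✓; ∠DEG = 35.70° ✓; |EG| = 15.20 ✓; ∠EGL = 109.4° ✓; |GL| = 21.70 ✓; ∠GLM = 127.2° ✓; |LM| = 21.70 ✓; ∠LMS = 54.70° ✓; |MS| = 36.10 ✗.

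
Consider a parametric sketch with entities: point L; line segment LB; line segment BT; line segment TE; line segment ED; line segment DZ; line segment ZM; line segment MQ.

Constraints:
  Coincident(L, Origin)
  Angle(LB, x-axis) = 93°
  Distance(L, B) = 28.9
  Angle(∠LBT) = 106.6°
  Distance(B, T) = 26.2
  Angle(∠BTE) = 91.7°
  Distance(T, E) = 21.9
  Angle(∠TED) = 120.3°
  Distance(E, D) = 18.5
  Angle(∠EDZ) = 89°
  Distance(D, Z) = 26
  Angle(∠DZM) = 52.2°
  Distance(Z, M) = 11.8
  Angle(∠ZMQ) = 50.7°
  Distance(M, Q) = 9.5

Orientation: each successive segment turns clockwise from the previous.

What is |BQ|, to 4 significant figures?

17.59

L is at the origin; LB runs at 93.0° with length 28.9, so B = (-1.513, 28.86). ∠LBT = 106.6° gives BT at 19.60° from the x-axis; with |BT| = 26.2, T = (23.17, 37.65). ∠BTE = 91.7° gives TE at -68.70° from the x-axis; with |TE| = 21.9, E = (31.12, 17.25). ∠TED = 120.3° gives ED at -128.4° from the x-axis; with |ED| = 18.5, D = (19.63, 2.747). ∠EDZ = 89.0° gives DZ at 140.6° from the x-axis; with |DZ| = 26.0, Z = (-0.4577, 19.25). ∠DZM = 52.2° gives ZM at 12.80° from the x-axis; with |ZM| = 11.8, M = (11.05, 21.86). ∠ZMQ = 50.7° gives MQ at -116.5° from the x-axis; with |MQ| = 9.5, Q = (6.810, 13.36). Then |BQ| = |Q − B| = 17.59.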